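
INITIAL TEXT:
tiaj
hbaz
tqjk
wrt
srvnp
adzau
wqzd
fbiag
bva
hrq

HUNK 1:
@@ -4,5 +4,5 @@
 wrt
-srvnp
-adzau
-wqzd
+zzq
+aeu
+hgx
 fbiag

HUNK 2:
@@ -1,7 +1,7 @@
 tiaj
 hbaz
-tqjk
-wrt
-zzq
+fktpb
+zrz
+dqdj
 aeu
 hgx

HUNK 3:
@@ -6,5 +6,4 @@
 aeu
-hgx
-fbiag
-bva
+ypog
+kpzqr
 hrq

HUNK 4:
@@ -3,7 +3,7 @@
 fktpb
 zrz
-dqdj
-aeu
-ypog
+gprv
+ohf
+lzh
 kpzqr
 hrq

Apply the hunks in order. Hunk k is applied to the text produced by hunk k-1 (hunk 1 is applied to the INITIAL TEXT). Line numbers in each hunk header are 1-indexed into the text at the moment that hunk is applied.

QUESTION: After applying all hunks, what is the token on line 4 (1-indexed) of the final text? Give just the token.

Answer: zrz

Derivation:
Hunk 1: at line 4 remove [srvnp,adzau,wqzd] add [zzq,aeu,hgx] -> 10 lines: tiaj hbaz tqjk wrt zzq aeu hgx fbiag bva hrq
Hunk 2: at line 1 remove [tqjk,wrt,zzq] add [fktpb,zrz,dqdj] -> 10 lines: tiaj hbaz fktpb zrz dqdj aeu hgx fbiag bva hrq
Hunk 3: at line 6 remove [hgx,fbiag,bva] add [ypog,kpzqr] -> 9 lines: tiaj hbaz fktpb zrz dqdj aeu ypog kpzqr hrq
Hunk 4: at line 3 remove [dqdj,aeu,ypog] add [gprv,ohf,lzh] -> 9 lines: tiaj hbaz fktpb zrz gprv ohf lzh kpzqr hrq
Final line 4: zrz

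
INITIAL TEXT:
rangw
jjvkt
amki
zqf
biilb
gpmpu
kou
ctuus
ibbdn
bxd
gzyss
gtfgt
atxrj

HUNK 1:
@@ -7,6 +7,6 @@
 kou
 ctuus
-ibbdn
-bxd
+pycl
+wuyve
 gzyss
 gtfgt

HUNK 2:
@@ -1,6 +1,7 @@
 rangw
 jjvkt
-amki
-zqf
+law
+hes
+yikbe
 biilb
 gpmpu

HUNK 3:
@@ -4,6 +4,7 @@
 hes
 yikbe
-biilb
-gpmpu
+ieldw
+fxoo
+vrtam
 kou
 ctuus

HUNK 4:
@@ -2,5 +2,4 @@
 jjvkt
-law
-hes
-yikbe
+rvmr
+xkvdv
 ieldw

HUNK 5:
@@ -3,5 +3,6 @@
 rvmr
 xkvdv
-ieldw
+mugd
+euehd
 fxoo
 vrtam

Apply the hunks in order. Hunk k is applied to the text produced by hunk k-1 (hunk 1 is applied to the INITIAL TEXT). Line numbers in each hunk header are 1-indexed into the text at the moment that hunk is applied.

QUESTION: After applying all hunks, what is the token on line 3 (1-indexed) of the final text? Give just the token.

Hunk 1: at line 7 remove [ibbdn,bxd] add [pycl,wuyve] -> 13 lines: rangw jjvkt amki zqf biilb gpmpu kou ctuus pycl wuyve gzyss gtfgt atxrj
Hunk 2: at line 1 remove [amki,zqf] add [law,hes,yikbe] -> 14 lines: rangw jjvkt law hes yikbe biilb gpmpu kou ctuus pycl wuyve gzyss gtfgt atxrj
Hunk 3: at line 4 remove [biilb,gpmpu] add [ieldw,fxoo,vrtam] -> 15 lines: rangw jjvkt law hes yikbe ieldw fxoo vrtam kou ctuus pycl wuyve gzyss gtfgt atxrj
Hunk 4: at line 2 remove [law,hes,yikbe] add [rvmr,xkvdv] -> 14 lines: rangw jjvkt rvmr xkvdv ieldw fxoo vrtam kou ctuus pycl wuyve gzyss gtfgt atxrj
Hunk 5: at line 3 remove [ieldw] add [mugd,euehd] -> 15 lines: rangw jjvkt rvmr xkvdv mugd euehd fxoo vrtam kou ctuus pycl wuyve gzyss gtfgt atxrj
Final line 3: rvmr

Answer: rvmr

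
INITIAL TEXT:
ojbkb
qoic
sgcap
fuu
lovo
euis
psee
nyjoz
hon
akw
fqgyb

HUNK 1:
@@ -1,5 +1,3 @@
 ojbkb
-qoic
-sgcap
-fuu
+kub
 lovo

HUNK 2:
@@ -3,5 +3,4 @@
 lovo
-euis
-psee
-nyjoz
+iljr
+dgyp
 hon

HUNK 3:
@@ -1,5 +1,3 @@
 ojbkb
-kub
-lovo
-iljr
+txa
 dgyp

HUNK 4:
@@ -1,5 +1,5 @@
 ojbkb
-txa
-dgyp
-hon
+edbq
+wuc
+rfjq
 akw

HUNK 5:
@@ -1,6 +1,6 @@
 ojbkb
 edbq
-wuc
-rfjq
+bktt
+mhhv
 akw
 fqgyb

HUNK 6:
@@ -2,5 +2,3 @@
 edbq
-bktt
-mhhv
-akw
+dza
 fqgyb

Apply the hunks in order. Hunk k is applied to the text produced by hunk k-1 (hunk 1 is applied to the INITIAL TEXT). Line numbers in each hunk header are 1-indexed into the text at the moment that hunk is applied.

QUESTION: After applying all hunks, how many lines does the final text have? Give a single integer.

Hunk 1: at line 1 remove [qoic,sgcap,fuu] add [kub] -> 9 lines: ojbkb kub lovo euis psee nyjoz hon akw fqgyb
Hunk 2: at line 3 remove [euis,psee,nyjoz] add [iljr,dgyp] -> 8 lines: ojbkb kub lovo iljr dgyp hon akw fqgyb
Hunk 3: at line 1 remove [kub,lovo,iljr] add [txa] -> 6 lines: ojbkb txa dgyp hon akw fqgyb
Hunk 4: at line 1 remove [txa,dgyp,hon] add [edbq,wuc,rfjq] -> 6 lines: ojbkb edbq wuc rfjq akw fqgyb
Hunk 5: at line 1 remove [wuc,rfjq] add [bktt,mhhv] -> 6 lines: ojbkb edbq bktt mhhv akw fqgyb
Hunk 6: at line 2 remove [bktt,mhhv,akw] add [dza] -> 4 lines: ojbkb edbq dza fqgyb
Final line count: 4

Answer: 4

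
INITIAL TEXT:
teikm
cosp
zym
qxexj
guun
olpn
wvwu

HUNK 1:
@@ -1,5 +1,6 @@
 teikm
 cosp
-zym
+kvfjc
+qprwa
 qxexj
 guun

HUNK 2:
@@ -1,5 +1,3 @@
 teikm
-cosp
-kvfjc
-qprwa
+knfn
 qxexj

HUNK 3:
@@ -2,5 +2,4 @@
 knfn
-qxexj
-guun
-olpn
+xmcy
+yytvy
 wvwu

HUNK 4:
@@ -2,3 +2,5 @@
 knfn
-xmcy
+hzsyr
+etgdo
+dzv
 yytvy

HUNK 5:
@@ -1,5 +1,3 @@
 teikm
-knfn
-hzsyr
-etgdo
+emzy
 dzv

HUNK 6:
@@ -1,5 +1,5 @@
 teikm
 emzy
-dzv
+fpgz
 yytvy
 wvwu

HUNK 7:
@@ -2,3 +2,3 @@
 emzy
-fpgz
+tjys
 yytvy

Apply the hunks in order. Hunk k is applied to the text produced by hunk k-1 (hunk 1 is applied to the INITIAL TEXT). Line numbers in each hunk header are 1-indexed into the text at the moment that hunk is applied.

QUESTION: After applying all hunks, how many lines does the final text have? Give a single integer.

Answer: 5

Derivation:
Hunk 1: at line 1 remove [zym] add [kvfjc,qprwa] -> 8 lines: teikm cosp kvfjc qprwa qxexj guun olpn wvwu
Hunk 2: at line 1 remove [cosp,kvfjc,qprwa] add [knfn] -> 6 lines: teikm knfn qxexj guun olpn wvwu
Hunk 3: at line 2 remove [qxexj,guun,olpn] add [xmcy,yytvy] -> 5 lines: teikm knfn xmcy yytvy wvwu
Hunk 4: at line 2 remove [xmcy] add [hzsyr,etgdo,dzv] -> 7 lines: teikm knfn hzsyr etgdo dzv yytvy wvwu
Hunk 5: at line 1 remove [knfn,hzsyr,etgdo] add [emzy] -> 5 lines: teikm emzy dzv yytvy wvwu
Hunk 6: at line 1 remove [dzv] add [fpgz] -> 5 lines: teikm emzy fpgz yytvy wvwu
Hunk 7: at line 2 remove [fpgz] add [tjys] -> 5 lines: teikm emzy tjys yytvy wvwu
Final line count: 5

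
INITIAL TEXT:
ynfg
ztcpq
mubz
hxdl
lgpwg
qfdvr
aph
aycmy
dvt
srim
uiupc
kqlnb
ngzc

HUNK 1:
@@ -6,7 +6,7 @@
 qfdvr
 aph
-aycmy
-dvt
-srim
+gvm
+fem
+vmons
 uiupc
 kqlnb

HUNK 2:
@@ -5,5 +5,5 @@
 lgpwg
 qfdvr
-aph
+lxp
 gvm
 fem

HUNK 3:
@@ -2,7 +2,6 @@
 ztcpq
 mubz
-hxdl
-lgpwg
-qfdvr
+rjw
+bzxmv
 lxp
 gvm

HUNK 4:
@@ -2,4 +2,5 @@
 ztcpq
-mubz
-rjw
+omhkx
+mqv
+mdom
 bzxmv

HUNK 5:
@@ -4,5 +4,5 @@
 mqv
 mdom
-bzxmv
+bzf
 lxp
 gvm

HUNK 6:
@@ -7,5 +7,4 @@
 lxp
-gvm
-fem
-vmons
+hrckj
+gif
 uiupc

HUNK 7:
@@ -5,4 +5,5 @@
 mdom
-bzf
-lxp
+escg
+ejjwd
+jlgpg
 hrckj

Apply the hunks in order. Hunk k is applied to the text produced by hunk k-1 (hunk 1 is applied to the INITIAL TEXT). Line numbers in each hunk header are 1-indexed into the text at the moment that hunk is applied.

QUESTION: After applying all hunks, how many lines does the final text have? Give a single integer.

Answer: 13

Derivation:
Hunk 1: at line 6 remove [aycmy,dvt,srim] add [gvm,fem,vmons] -> 13 lines: ynfg ztcpq mubz hxdl lgpwg qfdvr aph gvm fem vmons uiupc kqlnb ngzc
Hunk 2: at line 5 remove [aph] add [lxp] -> 13 lines: ynfg ztcpq mubz hxdl lgpwg qfdvr lxp gvm fem vmons uiupc kqlnb ngzc
Hunk 3: at line 2 remove [hxdl,lgpwg,qfdvr] add [rjw,bzxmv] -> 12 lines: ynfg ztcpq mubz rjw bzxmv lxp gvm fem vmons uiupc kqlnb ngzc
Hunk 4: at line 2 remove [mubz,rjw] add [omhkx,mqv,mdom] -> 13 lines: ynfg ztcpq omhkx mqv mdom bzxmv lxp gvm fem vmons uiupc kqlnb ngzc
Hunk 5: at line 4 remove [bzxmv] add [bzf] -> 13 lines: ynfg ztcpq omhkx mqv mdom bzf lxp gvm fem vmons uiupc kqlnb ngzc
Hunk 6: at line 7 remove [gvm,fem,vmons] add [hrckj,gif] -> 12 lines: ynfg ztcpq omhkx mqv mdom bzf lxp hrckj gif uiupc kqlnb ngzc
Hunk 7: at line 5 remove [bzf,lxp] add [escg,ejjwd,jlgpg] -> 13 lines: ynfg ztcpq omhkx mqv mdom escg ejjwd jlgpg hrckj gif uiupc kqlnb ngzc
Final line count: 13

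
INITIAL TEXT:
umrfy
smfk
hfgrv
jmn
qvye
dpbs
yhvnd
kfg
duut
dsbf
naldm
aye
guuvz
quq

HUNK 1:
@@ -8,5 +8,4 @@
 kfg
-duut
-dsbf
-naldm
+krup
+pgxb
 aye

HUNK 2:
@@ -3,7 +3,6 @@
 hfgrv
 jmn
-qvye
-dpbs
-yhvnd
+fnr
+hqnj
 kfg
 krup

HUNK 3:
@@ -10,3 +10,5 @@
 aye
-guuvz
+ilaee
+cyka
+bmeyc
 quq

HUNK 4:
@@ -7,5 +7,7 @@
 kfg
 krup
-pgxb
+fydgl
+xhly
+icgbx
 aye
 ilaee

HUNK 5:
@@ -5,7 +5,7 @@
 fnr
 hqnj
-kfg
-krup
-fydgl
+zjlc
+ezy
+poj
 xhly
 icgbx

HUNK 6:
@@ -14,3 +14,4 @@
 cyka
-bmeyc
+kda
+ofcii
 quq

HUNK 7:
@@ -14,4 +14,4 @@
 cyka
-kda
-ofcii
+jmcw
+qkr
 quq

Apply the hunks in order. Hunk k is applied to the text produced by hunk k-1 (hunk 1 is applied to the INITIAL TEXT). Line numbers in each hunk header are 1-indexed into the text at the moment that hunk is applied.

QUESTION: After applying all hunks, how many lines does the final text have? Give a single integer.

Answer: 17

Derivation:
Hunk 1: at line 8 remove [duut,dsbf,naldm] add [krup,pgxb] -> 13 lines: umrfy smfk hfgrv jmn qvye dpbs yhvnd kfg krup pgxb aye guuvz quq
Hunk 2: at line 3 remove [qvye,dpbs,yhvnd] add [fnr,hqnj] -> 12 lines: umrfy smfk hfgrv jmn fnr hqnj kfg krup pgxb aye guuvz quq
Hunk 3: at line 10 remove [guuvz] add [ilaee,cyka,bmeyc] -> 14 lines: umrfy smfk hfgrv jmn fnr hqnj kfg krup pgxb aye ilaee cyka bmeyc quq
Hunk 4: at line 7 remove [pgxb] add [fydgl,xhly,icgbx] -> 16 lines: umrfy smfk hfgrv jmn fnr hqnj kfg krup fydgl xhly icgbx aye ilaee cyka bmeyc quq
Hunk 5: at line 5 remove [kfg,krup,fydgl] add [zjlc,ezy,poj] -> 16 lines: umrfy smfk hfgrv jmn fnr hqnj zjlc ezy poj xhly icgbx aye ilaee cyka bmeyc quq
Hunk 6: at line 14 remove [bmeyc] add [kda,ofcii] -> 17 lines: umrfy smfk hfgrv jmn fnr hqnj zjlc ezy poj xhly icgbx aye ilaee cyka kda ofcii quq
Hunk 7: at line 14 remove [kda,ofcii] add [jmcw,qkr] -> 17 lines: umrfy smfk hfgrv jmn fnr hqnj zjlc ezy poj xhly icgbx aye ilaee cyka jmcw qkr quq
Final line count: 17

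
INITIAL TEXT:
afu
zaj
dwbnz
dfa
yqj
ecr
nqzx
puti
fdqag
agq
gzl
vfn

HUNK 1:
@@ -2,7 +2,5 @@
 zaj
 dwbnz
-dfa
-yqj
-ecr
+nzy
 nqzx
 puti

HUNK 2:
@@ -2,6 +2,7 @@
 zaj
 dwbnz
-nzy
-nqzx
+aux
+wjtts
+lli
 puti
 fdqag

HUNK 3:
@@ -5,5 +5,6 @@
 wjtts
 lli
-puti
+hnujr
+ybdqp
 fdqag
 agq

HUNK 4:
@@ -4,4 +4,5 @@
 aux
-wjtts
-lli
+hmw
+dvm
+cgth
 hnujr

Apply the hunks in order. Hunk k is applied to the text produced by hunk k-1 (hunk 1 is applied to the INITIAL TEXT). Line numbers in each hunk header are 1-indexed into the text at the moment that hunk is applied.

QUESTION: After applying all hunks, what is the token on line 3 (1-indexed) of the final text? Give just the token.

Answer: dwbnz

Derivation:
Hunk 1: at line 2 remove [dfa,yqj,ecr] add [nzy] -> 10 lines: afu zaj dwbnz nzy nqzx puti fdqag agq gzl vfn
Hunk 2: at line 2 remove [nzy,nqzx] add [aux,wjtts,lli] -> 11 lines: afu zaj dwbnz aux wjtts lli puti fdqag agq gzl vfn
Hunk 3: at line 5 remove [puti] add [hnujr,ybdqp] -> 12 lines: afu zaj dwbnz aux wjtts lli hnujr ybdqp fdqag agq gzl vfn
Hunk 4: at line 4 remove [wjtts,lli] add [hmw,dvm,cgth] -> 13 lines: afu zaj dwbnz aux hmw dvm cgth hnujr ybdqp fdqag agq gzl vfn
Final line 3: dwbnz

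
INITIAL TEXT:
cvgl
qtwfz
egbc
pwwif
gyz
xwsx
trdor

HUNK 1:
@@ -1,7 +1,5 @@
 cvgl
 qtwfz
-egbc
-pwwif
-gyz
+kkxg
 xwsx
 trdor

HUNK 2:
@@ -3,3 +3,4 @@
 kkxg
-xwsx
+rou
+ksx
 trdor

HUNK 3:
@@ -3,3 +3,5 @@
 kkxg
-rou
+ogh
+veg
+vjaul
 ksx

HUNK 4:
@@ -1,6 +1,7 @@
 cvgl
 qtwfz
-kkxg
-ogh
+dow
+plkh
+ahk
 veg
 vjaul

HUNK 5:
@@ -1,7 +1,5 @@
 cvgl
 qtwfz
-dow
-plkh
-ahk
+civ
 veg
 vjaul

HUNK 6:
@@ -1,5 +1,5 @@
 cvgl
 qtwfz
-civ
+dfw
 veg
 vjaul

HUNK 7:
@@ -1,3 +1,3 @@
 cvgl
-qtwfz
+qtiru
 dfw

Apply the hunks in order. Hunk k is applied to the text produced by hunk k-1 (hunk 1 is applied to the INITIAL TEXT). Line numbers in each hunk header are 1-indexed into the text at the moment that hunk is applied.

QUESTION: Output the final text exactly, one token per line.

Answer: cvgl
qtiru
dfw
veg
vjaul
ksx
trdor

Derivation:
Hunk 1: at line 1 remove [egbc,pwwif,gyz] add [kkxg] -> 5 lines: cvgl qtwfz kkxg xwsx trdor
Hunk 2: at line 3 remove [xwsx] add [rou,ksx] -> 6 lines: cvgl qtwfz kkxg rou ksx trdor
Hunk 3: at line 3 remove [rou] add [ogh,veg,vjaul] -> 8 lines: cvgl qtwfz kkxg ogh veg vjaul ksx trdor
Hunk 4: at line 1 remove [kkxg,ogh] add [dow,plkh,ahk] -> 9 lines: cvgl qtwfz dow plkh ahk veg vjaul ksx trdor
Hunk 5: at line 1 remove [dow,plkh,ahk] add [civ] -> 7 lines: cvgl qtwfz civ veg vjaul ksx trdor
Hunk 6: at line 1 remove [civ] add [dfw] -> 7 lines: cvgl qtwfz dfw veg vjaul ksx trdor
Hunk 7: at line 1 remove [qtwfz] add [qtiru] -> 7 lines: cvgl qtiru dfw veg vjaul ksx trdor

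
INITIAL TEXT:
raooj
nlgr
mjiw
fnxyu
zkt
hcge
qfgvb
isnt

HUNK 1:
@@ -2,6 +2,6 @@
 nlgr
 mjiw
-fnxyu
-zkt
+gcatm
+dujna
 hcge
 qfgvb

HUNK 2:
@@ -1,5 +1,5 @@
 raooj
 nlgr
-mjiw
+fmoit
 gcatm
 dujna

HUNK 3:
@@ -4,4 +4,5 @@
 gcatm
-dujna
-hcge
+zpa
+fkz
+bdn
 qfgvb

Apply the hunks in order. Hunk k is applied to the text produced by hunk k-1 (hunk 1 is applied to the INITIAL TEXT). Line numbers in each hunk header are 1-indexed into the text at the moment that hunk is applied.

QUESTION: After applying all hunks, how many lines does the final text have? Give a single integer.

Answer: 9

Derivation:
Hunk 1: at line 2 remove [fnxyu,zkt] add [gcatm,dujna] -> 8 lines: raooj nlgr mjiw gcatm dujna hcge qfgvb isnt
Hunk 2: at line 1 remove [mjiw] add [fmoit] -> 8 lines: raooj nlgr fmoit gcatm dujna hcge qfgvb isnt
Hunk 3: at line 4 remove [dujna,hcge] add [zpa,fkz,bdn] -> 9 lines: raooj nlgr fmoit gcatm zpa fkz bdn qfgvb isnt
Final line count: 9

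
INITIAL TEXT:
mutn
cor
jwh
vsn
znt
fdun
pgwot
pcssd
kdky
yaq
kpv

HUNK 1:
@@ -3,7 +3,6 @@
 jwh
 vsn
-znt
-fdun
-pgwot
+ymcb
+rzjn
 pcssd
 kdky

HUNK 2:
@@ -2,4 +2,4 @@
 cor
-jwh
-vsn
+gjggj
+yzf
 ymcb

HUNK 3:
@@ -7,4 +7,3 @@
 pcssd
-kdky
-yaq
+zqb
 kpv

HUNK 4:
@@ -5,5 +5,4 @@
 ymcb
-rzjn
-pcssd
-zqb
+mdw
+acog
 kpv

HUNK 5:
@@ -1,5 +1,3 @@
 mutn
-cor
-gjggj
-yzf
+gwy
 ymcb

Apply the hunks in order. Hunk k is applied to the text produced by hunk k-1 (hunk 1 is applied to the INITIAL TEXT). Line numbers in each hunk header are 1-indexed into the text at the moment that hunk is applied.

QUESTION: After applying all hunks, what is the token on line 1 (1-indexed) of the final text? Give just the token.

Hunk 1: at line 3 remove [znt,fdun,pgwot] add [ymcb,rzjn] -> 10 lines: mutn cor jwh vsn ymcb rzjn pcssd kdky yaq kpv
Hunk 2: at line 2 remove [jwh,vsn] add [gjggj,yzf] -> 10 lines: mutn cor gjggj yzf ymcb rzjn pcssd kdky yaq kpv
Hunk 3: at line 7 remove [kdky,yaq] add [zqb] -> 9 lines: mutn cor gjggj yzf ymcb rzjn pcssd zqb kpv
Hunk 4: at line 5 remove [rzjn,pcssd,zqb] add [mdw,acog] -> 8 lines: mutn cor gjggj yzf ymcb mdw acog kpv
Hunk 5: at line 1 remove [cor,gjggj,yzf] add [gwy] -> 6 lines: mutn gwy ymcb mdw acog kpv
Final line 1: mutn

Answer: mutn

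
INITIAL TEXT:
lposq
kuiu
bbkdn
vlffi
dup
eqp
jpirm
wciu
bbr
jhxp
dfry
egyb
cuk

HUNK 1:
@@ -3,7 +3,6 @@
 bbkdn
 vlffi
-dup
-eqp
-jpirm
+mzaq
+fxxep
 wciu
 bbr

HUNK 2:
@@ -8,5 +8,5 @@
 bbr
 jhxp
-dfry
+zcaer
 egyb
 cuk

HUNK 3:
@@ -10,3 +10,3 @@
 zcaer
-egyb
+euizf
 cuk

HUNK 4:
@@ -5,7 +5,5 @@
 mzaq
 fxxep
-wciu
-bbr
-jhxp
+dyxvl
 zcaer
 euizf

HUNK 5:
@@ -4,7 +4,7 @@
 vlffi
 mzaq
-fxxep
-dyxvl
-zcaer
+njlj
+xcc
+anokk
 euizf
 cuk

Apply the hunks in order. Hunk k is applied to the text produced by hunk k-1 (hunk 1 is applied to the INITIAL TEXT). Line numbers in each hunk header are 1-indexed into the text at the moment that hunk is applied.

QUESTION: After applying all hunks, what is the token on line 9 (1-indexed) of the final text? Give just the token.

Answer: euizf

Derivation:
Hunk 1: at line 3 remove [dup,eqp,jpirm] add [mzaq,fxxep] -> 12 lines: lposq kuiu bbkdn vlffi mzaq fxxep wciu bbr jhxp dfry egyb cuk
Hunk 2: at line 8 remove [dfry] add [zcaer] -> 12 lines: lposq kuiu bbkdn vlffi mzaq fxxep wciu bbr jhxp zcaer egyb cuk
Hunk 3: at line 10 remove [egyb] add [euizf] -> 12 lines: lposq kuiu bbkdn vlffi mzaq fxxep wciu bbr jhxp zcaer euizf cuk
Hunk 4: at line 5 remove [wciu,bbr,jhxp] add [dyxvl] -> 10 lines: lposq kuiu bbkdn vlffi mzaq fxxep dyxvl zcaer euizf cuk
Hunk 5: at line 4 remove [fxxep,dyxvl,zcaer] add [njlj,xcc,anokk] -> 10 lines: lposq kuiu bbkdn vlffi mzaq njlj xcc anokk euizf cuk
Final line 9: euizf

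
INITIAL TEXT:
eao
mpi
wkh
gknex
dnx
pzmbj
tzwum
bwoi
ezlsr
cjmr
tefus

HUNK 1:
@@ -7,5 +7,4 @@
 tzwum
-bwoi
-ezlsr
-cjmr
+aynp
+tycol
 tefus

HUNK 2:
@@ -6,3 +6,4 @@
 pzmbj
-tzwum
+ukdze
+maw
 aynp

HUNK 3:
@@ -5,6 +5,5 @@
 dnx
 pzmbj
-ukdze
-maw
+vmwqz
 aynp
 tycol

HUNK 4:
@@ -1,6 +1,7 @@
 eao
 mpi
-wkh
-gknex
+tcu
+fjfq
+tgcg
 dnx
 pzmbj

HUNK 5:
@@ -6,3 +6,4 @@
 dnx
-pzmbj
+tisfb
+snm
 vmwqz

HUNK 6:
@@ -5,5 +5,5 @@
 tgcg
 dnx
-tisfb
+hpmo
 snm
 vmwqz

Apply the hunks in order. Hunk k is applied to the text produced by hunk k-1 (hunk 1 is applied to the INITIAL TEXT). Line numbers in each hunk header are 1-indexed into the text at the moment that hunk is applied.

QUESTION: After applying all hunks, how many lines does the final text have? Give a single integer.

Answer: 12

Derivation:
Hunk 1: at line 7 remove [bwoi,ezlsr,cjmr] add [aynp,tycol] -> 10 lines: eao mpi wkh gknex dnx pzmbj tzwum aynp tycol tefus
Hunk 2: at line 6 remove [tzwum] add [ukdze,maw] -> 11 lines: eao mpi wkh gknex dnx pzmbj ukdze maw aynp tycol tefus
Hunk 3: at line 5 remove [ukdze,maw] add [vmwqz] -> 10 lines: eao mpi wkh gknex dnx pzmbj vmwqz aynp tycol tefus
Hunk 4: at line 1 remove [wkh,gknex] add [tcu,fjfq,tgcg] -> 11 lines: eao mpi tcu fjfq tgcg dnx pzmbj vmwqz aynp tycol tefus
Hunk 5: at line 6 remove [pzmbj] add [tisfb,snm] -> 12 lines: eao mpi tcu fjfq tgcg dnx tisfb snm vmwqz aynp tycol tefus
Hunk 6: at line 5 remove [tisfb] add [hpmo] -> 12 lines: eao mpi tcu fjfq tgcg dnx hpmo snm vmwqz aynp tycol tefus
Final line count: 12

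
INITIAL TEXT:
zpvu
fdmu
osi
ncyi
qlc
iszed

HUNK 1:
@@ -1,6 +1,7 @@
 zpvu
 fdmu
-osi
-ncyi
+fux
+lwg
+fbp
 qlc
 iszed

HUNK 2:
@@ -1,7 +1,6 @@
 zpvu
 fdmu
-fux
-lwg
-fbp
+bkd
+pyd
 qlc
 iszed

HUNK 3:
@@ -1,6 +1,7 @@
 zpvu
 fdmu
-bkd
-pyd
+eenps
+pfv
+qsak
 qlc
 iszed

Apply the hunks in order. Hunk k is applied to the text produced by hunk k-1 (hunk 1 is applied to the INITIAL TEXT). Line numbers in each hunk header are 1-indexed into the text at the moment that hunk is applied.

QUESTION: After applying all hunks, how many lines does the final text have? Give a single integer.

Answer: 7

Derivation:
Hunk 1: at line 1 remove [osi,ncyi] add [fux,lwg,fbp] -> 7 lines: zpvu fdmu fux lwg fbp qlc iszed
Hunk 2: at line 1 remove [fux,lwg,fbp] add [bkd,pyd] -> 6 lines: zpvu fdmu bkd pyd qlc iszed
Hunk 3: at line 1 remove [bkd,pyd] add [eenps,pfv,qsak] -> 7 lines: zpvu fdmu eenps pfv qsak qlc iszed
Final line count: 7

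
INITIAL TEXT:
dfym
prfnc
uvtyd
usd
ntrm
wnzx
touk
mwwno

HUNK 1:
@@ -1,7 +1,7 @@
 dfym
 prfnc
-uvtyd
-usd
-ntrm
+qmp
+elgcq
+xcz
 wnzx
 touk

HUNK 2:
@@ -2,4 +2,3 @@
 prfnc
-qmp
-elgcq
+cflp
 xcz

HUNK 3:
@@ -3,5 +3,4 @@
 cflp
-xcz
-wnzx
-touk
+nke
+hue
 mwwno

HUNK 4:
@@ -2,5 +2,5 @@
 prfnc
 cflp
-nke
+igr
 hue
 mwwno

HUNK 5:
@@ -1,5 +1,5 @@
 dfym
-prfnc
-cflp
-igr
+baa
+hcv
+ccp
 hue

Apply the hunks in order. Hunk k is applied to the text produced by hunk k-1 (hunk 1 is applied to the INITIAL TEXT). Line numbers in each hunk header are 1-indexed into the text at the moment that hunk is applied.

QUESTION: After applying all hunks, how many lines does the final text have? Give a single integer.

Hunk 1: at line 1 remove [uvtyd,usd,ntrm] add [qmp,elgcq,xcz] -> 8 lines: dfym prfnc qmp elgcq xcz wnzx touk mwwno
Hunk 2: at line 2 remove [qmp,elgcq] add [cflp] -> 7 lines: dfym prfnc cflp xcz wnzx touk mwwno
Hunk 3: at line 3 remove [xcz,wnzx,touk] add [nke,hue] -> 6 lines: dfym prfnc cflp nke hue mwwno
Hunk 4: at line 2 remove [nke] add [igr] -> 6 lines: dfym prfnc cflp igr hue mwwno
Hunk 5: at line 1 remove [prfnc,cflp,igr] add [baa,hcv,ccp] -> 6 lines: dfym baa hcv ccp hue mwwno
Final line count: 6

Answer: 6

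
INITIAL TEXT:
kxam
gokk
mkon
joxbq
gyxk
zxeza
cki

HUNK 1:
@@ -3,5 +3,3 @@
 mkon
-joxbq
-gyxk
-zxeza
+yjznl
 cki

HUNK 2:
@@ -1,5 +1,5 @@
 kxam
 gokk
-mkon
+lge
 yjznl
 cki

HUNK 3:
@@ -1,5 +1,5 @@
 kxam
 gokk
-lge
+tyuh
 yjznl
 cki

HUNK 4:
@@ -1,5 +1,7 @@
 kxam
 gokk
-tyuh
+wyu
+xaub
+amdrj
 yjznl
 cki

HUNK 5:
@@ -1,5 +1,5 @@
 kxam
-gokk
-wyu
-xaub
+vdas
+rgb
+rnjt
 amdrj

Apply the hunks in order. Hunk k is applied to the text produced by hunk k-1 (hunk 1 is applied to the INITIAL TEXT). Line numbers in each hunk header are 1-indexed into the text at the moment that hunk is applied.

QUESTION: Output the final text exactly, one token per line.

Hunk 1: at line 3 remove [joxbq,gyxk,zxeza] add [yjznl] -> 5 lines: kxam gokk mkon yjznl cki
Hunk 2: at line 1 remove [mkon] add [lge] -> 5 lines: kxam gokk lge yjznl cki
Hunk 3: at line 1 remove [lge] add [tyuh] -> 5 lines: kxam gokk tyuh yjznl cki
Hunk 4: at line 1 remove [tyuh] add [wyu,xaub,amdrj] -> 7 lines: kxam gokk wyu xaub amdrj yjznl cki
Hunk 5: at line 1 remove [gokk,wyu,xaub] add [vdas,rgb,rnjt] -> 7 lines: kxam vdas rgb rnjt amdrj yjznl cki

Answer: kxam
vdas
rgb
rnjt
amdrj
yjznl
cki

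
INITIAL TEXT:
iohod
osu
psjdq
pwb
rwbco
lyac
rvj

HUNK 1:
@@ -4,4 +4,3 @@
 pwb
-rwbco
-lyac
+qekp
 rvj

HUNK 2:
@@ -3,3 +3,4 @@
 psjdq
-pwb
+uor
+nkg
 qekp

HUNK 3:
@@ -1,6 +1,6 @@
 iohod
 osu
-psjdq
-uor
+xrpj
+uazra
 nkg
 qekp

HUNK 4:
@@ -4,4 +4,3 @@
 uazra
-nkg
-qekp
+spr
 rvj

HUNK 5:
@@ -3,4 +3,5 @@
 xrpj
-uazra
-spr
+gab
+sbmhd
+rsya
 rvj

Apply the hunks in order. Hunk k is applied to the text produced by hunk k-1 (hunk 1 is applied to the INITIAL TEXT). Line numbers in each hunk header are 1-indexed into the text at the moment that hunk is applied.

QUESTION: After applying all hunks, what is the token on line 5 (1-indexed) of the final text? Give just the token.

Hunk 1: at line 4 remove [rwbco,lyac] add [qekp] -> 6 lines: iohod osu psjdq pwb qekp rvj
Hunk 2: at line 3 remove [pwb] add [uor,nkg] -> 7 lines: iohod osu psjdq uor nkg qekp rvj
Hunk 3: at line 1 remove [psjdq,uor] add [xrpj,uazra] -> 7 lines: iohod osu xrpj uazra nkg qekp rvj
Hunk 4: at line 4 remove [nkg,qekp] add [spr] -> 6 lines: iohod osu xrpj uazra spr rvj
Hunk 5: at line 3 remove [uazra,spr] add [gab,sbmhd,rsya] -> 7 lines: iohod osu xrpj gab sbmhd rsya rvj
Final line 5: sbmhd

Answer: sbmhd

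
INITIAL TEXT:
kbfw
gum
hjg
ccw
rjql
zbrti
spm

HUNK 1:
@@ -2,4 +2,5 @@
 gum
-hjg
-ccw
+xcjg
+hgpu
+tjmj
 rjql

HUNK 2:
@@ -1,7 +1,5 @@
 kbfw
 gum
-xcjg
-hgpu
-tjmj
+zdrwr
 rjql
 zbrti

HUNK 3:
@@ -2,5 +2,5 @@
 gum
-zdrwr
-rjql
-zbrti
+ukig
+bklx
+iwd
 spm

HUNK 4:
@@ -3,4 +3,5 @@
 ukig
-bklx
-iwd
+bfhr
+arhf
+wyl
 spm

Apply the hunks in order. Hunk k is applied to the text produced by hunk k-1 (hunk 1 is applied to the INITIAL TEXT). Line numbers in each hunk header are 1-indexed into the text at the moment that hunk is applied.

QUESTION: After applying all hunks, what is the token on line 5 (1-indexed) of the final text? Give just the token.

Answer: arhf

Derivation:
Hunk 1: at line 2 remove [hjg,ccw] add [xcjg,hgpu,tjmj] -> 8 lines: kbfw gum xcjg hgpu tjmj rjql zbrti spm
Hunk 2: at line 1 remove [xcjg,hgpu,tjmj] add [zdrwr] -> 6 lines: kbfw gum zdrwr rjql zbrti spm
Hunk 3: at line 2 remove [zdrwr,rjql,zbrti] add [ukig,bklx,iwd] -> 6 lines: kbfw gum ukig bklx iwd spm
Hunk 4: at line 3 remove [bklx,iwd] add [bfhr,arhf,wyl] -> 7 lines: kbfw gum ukig bfhr arhf wyl spm
Final line 5: arhf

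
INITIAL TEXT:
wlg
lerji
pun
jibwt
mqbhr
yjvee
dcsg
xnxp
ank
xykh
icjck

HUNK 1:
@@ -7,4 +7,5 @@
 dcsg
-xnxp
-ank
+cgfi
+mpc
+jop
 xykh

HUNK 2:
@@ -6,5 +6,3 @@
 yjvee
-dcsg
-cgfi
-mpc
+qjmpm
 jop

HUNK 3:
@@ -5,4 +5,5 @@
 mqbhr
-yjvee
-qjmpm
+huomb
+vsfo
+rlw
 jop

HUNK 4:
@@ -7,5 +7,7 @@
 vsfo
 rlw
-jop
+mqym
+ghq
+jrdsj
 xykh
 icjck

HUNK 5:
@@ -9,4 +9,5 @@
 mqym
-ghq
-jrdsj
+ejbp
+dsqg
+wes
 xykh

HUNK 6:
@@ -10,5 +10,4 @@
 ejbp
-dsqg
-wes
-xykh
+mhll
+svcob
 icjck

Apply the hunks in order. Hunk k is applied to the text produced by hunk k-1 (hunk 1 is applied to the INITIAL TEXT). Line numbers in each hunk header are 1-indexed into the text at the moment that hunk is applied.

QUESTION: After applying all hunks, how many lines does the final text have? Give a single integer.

Hunk 1: at line 7 remove [xnxp,ank] add [cgfi,mpc,jop] -> 12 lines: wlg lerji pun jibwt mqbhr yjvee dcsg cgfi mpc jop xykh icjck
Hunk 2: at line 6 remove [dcsg,cgfi,mpc] add [qjmpm] -> 10 lines: wlg lerji pun jibwt mqbhr yjvee qjmpm jop xykh icjck
Hunk 3: at line 5 remove [yjvee,qjmpm] add [huomb,vsfo,rlw] -> 11 lines: wlg lerji pun jibwt mqbhr huomb vsfo rlw jop xykh icjck
Hunk 4: at line 7 remove [jop] add [mqym,ghq,jrdsj] -> 13 lines: wlg lerji pun jibwt mqbhr huomb vsfo rlw mqym ghq jrdsj xykh icjck
Hunk 5: at line 9 remove [ghq,jrdsj] add [ejbp,dsqg,wes] -> 14 lines: wlg lerji pun jibwt mqbhr huomb vsfo rlw mqym ejbp dsqg wes xykh icjck
Hunk 6: at line 10 remove [dsqg,wes,xykh] add [mhll,svcob] -> 13 lines: wlg lerji pun jibwt mqbhr huomb vsfo rlw mqym ejbp mhll svcob icjck
Final line count: 13

Answer: 13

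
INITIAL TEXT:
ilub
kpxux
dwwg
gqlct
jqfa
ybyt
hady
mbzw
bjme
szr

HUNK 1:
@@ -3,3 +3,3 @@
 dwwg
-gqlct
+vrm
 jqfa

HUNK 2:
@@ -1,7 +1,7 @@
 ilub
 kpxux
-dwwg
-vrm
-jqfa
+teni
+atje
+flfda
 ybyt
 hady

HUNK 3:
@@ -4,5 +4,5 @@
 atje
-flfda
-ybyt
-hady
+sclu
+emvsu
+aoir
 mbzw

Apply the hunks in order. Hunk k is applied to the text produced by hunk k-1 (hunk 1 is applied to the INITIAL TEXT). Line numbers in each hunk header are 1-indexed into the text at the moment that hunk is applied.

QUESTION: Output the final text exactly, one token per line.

Hunk 1: at line 3 remove [gqlct] add [vrm] -> 10 lines: ilub kpxux dwwg vrm jqfa ybyt hady mbzw bjme szr
Hunk 2: at line 1 remove [dwwg,vrm,jqfa] add [teni,atje,flfda] -> 10 lines: ilub kpxux teni atje flfda ybyt hady mbzw bjme szr
Hunk 3: at line 4 remove [flfda,ybyt,hady] add [sclu,emvsu,aoir] -> 10 lines: ilub kpxux teni atje sclu emvsu aoir mbzw bjme szr

Answer: ilub
kpxux
teni
atje
sclu
emvsu
aoir
mbzw
bjme
szr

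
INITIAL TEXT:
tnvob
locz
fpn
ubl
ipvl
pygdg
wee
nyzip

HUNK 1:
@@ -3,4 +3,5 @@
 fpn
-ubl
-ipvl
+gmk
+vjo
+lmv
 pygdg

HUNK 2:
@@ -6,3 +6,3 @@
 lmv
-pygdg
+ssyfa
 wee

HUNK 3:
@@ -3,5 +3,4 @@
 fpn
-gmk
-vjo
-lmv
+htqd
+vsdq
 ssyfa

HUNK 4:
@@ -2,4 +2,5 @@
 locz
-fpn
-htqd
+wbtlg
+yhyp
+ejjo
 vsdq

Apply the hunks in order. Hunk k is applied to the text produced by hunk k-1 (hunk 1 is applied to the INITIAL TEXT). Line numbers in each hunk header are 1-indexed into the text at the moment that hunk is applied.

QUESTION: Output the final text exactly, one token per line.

Hunk 1: at line 3 remove [ubl,ipvl] add [gmk,vjo,lmv] -> 9 lines: tnvob locz fpn gmk vjo lmv pygdg wee nyzip
Hunk 2: at line 6 remove [pygdg] add [ssyfa] -> 9 lines: tnvob locz fpn gmk vjo lmv ssyfa wee nyzip
Hunk 3: at line 3 remove [gmk,vjo,lmv] add [htqd,vsdq] -> 8 lines: tnvob locz fpn htqd vsdq ssyfa wee nyzip
Hunk 4: at line 2 remove [fpn,htqd] add [wbtlg,yhyp,ejjo] -> 9 lines: tnvob locz wbtlg yhyp ejjo vsdq ssyfa wee nyzip

Answer: tnvob
locz
wbtlg
yhyp
ejjo
vsdq
ssyfa
wee
nyzip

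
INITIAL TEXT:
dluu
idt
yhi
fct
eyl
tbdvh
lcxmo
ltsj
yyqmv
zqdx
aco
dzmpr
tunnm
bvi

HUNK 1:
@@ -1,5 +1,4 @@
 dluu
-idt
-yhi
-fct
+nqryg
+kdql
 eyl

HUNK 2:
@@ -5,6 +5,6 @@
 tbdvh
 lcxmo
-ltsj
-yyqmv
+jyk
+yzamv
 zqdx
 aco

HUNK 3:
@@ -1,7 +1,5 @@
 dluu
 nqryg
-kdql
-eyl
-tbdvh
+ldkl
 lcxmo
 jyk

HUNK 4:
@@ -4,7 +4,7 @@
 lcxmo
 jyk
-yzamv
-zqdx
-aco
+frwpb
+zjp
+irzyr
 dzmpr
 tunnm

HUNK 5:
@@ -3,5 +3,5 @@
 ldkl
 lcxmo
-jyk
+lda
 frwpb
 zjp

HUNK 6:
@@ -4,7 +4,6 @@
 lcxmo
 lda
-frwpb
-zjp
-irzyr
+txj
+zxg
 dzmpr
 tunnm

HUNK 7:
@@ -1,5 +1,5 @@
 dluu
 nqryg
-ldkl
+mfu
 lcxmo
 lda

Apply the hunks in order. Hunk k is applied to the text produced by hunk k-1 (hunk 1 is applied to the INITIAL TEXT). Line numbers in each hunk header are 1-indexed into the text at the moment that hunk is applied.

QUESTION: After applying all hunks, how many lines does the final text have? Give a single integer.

Answer: 10

Derivation:
Hunk 1: at line 1 remove [idt,yhi,fct] add [nqryg,kdql] -> 13 lines: dluu nqryg kdql eyl tbdvh lcxmo ltsj yyqmv zqdx aco dzmpr tunnm bvi
Hunk 2: at line 5 remove [ltsj,yyqmv] add [jyk,yzamv] -> 13 lines: dluu nqryg kdql eyl tbdvh lcxmo jyk yzamv zqdx aco dzmpr tunnm bvi
Hunk 3: at line 1 remove [kdql,eyl,tbdvh] add [ldkl] -> 11 lines: dluu nqryg ldkl lcxmo jyk yzamv zqdx aco dzmpr tunnm bvi
Hunk 4: at line 4 remove [yzamv,zqdx,aco] add [frwpb,zjp,irzyr] -> 11 lines: dluu nqryg ldkl lcxmo jyk frwpb zjp irzyr dzmpr tunnm bvi
Hunk 5: at line 3 remove [jyk] add [lda] -> 11 lines: dluu nqryg ldkl lcxmo lda frwpb zjp irzyr dzmpr tunnm bvi
Hunk 6: at line 4 remove [frwpb,zjp,irzyr] add [txj,zxg] -> 10 lines: dluu nqryg ldkl lcxmo lda txj zxg dzmpr tunnm bvi
Hunk 7: at line 1 remove [ldkl] add [mfu] -> 10 lines: dluu nqryg mfu lcxmo lda txj zxg dzmpr tunnm bvi
Final line count: 10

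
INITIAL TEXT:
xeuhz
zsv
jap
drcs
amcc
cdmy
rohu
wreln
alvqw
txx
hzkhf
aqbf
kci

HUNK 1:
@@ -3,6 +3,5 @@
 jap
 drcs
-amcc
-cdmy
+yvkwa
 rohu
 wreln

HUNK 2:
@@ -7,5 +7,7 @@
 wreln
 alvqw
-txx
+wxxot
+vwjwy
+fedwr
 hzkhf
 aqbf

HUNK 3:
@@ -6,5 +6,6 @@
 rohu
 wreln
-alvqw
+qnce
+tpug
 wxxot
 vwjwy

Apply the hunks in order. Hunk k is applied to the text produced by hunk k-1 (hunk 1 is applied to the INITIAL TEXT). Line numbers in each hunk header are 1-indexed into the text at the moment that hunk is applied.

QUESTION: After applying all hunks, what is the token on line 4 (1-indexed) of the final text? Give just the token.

Hunk 1: at line 3 remove [amcc,cdmy] add [yvkwa] -> 12 lines: xeuhz zsv jap drcs yvkwa rohu wreln alvqw txx hzkhf aqbf kci
Hunk 2: at line 7 remove [txx] add [wxxot,vwjwy,fedwr] -> 14 lines: xeuhz zsv jap drcs yvkwa rohu wreln alvqw wxxot vwjwy fedwr hzkhf aqbf kci
Hunk 3: at line 6 remove [alvqw] add [qnce,tpug] -> 15 lines: xeuhz zsv jap drcs yvkwa rohu wreln qnce tpug wxxot vwjwy fedwr hzkhf aqbf kci
Final line 4: drcs

Answer: drcs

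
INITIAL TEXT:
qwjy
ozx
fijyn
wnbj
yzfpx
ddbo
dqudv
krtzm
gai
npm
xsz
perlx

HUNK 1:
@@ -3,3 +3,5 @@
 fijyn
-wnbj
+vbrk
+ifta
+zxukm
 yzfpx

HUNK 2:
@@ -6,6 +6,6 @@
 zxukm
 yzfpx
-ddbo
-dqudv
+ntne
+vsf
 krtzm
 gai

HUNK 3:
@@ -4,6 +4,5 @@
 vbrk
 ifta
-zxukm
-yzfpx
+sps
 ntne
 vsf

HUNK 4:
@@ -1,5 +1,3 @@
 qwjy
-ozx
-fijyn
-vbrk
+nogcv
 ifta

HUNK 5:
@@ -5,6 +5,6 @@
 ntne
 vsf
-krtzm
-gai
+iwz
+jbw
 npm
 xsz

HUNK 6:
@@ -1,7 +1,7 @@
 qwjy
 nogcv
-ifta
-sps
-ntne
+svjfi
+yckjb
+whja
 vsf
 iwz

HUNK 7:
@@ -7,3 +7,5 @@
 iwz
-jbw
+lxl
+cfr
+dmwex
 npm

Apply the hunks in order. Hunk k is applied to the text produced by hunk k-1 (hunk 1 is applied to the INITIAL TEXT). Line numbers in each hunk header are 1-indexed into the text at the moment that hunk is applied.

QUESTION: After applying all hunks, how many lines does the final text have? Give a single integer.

Answer: 13

Derivation:
Hunk 1: at line 3 remove [wnbj] add [vbrk,ifta,zxukm] -> 14 lines: qwjy ozx fijyn vbrk ifta zxukm yzfpx ddbo dqudv krtzm gai npm xsz perlx
Hunk 2: at line 6 remove [ddbo,dqudv] add [ntne,vsf] -> 14 lines: qwjy ozx fijyn vbrk ifta zxukm yzfpx ntne vsf krtzm gai npm xsz perlx
Hunk 3: at line 4 remove [zxukm,yzfpx] add [sps] -> 13 lines: qwjy ozx fijyn vbrk ifta sps ntne vsf krtzm gai npm xsz perlx
Hunk 4: at line 1 remove [ozx,fijyn,vbrk] add [nogcv] -> 11 lines: qwjy nogcv ifta sps ntne vsf krtzm gai npm xsz perlx
Hunk 5: at line 5 remove [krtzm,gai] add [iwz,jbw] -> 11 lines: qwjy nogcv ifta sps ntne vsf iwz jbw npm xsz perlx
Hunk 6: at line 1 remove [ifta,sps,ntne] add [svjfi,yckjb,whja] -> 11 lines: qwjy nogcv svjfi yckjb whja vsf iwz jbw npm xsz perlx
Hunk 7: at line 7 remove [jbw] add [lxl,cfr,dmwex] -> 13 lines: qwjy nogcv svjfi yckjb whja vsf iwz lxl cfr dmwex npm xsz perlx
Final line count: 13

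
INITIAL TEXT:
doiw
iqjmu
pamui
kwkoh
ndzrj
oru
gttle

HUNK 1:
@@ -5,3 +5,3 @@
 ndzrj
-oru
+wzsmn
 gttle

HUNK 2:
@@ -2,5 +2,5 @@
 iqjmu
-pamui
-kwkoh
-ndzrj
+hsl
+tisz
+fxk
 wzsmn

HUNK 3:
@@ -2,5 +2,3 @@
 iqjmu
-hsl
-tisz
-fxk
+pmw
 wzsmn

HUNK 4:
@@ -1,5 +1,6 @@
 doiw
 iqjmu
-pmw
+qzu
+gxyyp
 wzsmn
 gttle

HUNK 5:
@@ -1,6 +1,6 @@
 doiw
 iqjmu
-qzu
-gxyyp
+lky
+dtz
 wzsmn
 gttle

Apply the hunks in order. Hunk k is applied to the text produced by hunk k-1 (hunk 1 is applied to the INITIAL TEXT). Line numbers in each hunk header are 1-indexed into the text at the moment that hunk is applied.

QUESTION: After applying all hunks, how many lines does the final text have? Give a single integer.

Hunk 1: at line 5 remove [oru] add [wzsmn] -> 7 lines: doiw iqjmu pamui kwkoh ndzrj wzsmn gttle
Hunk 2: at line 2 remove [pamui,kwkoh,ndzrj] add [hsl,tisz,fxk] -> 7 lines: doiw iqjmu hsl tisz fxk wzsmn gttle
Hunk 3: at line 2 remove [hsl,tisz,fxk] add [pmw] -> 5 lines: doiw iqjmu pmw wzsmn gttle
Hunk 4: at line 1 remove [pmw] add [qzu,gxyyp] -> 6 lines: doiw iqjmu qzu gxyyp wzsmn gttle
Hunk 5: at line 1 remove [qzu,gxyyp] add [lky,dtz] -> 6 lines: doiw iqjmu lky dtz wzsmn gttle
Final line count: 6

Answer: 6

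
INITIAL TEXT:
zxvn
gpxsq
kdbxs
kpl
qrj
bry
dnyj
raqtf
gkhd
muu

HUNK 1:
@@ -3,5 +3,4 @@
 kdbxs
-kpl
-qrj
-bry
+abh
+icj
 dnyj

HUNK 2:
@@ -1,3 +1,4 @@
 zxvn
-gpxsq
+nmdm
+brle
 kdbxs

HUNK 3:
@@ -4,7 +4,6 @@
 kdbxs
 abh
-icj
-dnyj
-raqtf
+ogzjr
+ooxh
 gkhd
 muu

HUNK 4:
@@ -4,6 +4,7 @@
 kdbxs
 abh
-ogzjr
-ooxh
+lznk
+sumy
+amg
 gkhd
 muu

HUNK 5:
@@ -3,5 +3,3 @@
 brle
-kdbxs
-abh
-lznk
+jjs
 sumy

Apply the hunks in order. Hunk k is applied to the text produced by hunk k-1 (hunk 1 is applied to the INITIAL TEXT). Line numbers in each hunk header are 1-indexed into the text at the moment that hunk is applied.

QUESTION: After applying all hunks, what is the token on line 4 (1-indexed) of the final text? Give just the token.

Hunk 1: at line 3 remove [kpl,qrj,bry] add [abh,icj] -> 9 lines: zxvn gpxsq kdbxs abh icj dnyj raqtf gkhd muu
Hunk 2: at line 1 remove [gpxsq] add [nmdm,brle] -> 10 lines: zxvn nmdm brle kdbxs abh icj dnyj raqtf gkhd muu
Hunk 3: at line 4 remove [icj,dnyj,raqtf] add [ogzjr,ooxh] -> 9 lines: zxvn nmdm brle kdbxs abh ogzjr ooxh gkhd muu
Hunk 4: at line 4 remove [ogzjr,ooxh] add [lznk,sumy,amg] -> 10 lines: zxvn nmdm brle kdbxs abh lznk sumy amg gkhd muu
Hunk 5: at line 3 remove [kdbxs,abh,lznk] add [jjs] -> 8 lines: zxvn nmdm brle jjs sumy amg gkhd muu
Final line 4: jjs

Answer: jjs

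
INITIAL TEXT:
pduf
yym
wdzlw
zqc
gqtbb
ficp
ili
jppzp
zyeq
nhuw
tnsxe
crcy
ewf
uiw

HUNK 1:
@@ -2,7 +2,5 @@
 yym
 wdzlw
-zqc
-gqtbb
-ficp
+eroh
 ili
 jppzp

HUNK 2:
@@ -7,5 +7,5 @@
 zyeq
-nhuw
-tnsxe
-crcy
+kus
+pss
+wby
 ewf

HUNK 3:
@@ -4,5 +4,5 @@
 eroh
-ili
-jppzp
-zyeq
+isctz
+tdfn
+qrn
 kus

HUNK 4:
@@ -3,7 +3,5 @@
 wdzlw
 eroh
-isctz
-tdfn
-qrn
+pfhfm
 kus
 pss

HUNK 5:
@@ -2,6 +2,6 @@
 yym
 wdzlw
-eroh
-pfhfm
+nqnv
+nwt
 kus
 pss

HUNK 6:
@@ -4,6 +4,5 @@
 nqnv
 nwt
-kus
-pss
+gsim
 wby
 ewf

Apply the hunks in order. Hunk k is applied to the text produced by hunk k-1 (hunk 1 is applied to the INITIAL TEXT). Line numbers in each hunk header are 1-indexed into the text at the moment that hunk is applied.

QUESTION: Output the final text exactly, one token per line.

Answer: pduf
yym
wdzlw
nqnv
nwt
gsim
wby
ewf
uiw

Derivation:
Hunk 1: at line 2 remove [zqc,gqtbb,ficp] add [eroh] -> 12 lines: pduf yym wdzlw eroh ili jppzp zyeq nhuw tnsxe crcy ewf uiw
Hunk 2: at line 7 remove [nhuw,tnsxe,crcy] add [kus,pss,wby] -> 12 lines: pduf yym wdzlw eroh ili jppzp zyeq kus pss wby ewf uiw
Hunk 3: at line 4 remove [ili,jppzp,zyeq] add [isctz,tdfn,qrn] -> 12 lines: pduf yym wdzlw eroh isctz tdfn qrn kus pss wby ewf uiw
Hunk 4: at line 3 remove [isctz,tdfn,qrn] add [pfhfm] -> 10 lines: pduf yym wdzlw eroh pfhfm kus pss wby ewf uiw
Hunk 5: at line 2 remove [eroh,pfhfm] add [nqnv,nwt] -> 10 lines: pduf yym wdzlw nqnv nwt kus pss wby ewf uiw
Hunk 6: at line 4 remove [kus,pss] add [gsim] -> 9 lines: pduf yym wdzlw nqnv nwt gsim wby ewf uiw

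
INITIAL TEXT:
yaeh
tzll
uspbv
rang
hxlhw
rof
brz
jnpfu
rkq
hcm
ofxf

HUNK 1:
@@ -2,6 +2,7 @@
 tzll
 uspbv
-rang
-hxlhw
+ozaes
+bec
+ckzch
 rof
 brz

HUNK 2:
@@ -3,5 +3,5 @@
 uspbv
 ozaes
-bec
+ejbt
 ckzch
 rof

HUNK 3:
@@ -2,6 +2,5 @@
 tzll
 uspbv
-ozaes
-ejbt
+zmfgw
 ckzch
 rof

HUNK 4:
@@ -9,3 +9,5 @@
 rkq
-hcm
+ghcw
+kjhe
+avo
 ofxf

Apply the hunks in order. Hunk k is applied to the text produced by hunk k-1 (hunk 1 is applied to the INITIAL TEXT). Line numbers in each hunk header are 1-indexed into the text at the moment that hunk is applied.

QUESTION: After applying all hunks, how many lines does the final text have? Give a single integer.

Answer: 13

Derivation:
Hunk 1: at line 2 remove [rang,hxlhw] add [ozaes,bec,ckzch] -> 12 lines: yaeh tzll uspbv ozaes bec ckzch rof brz jnpfu rkq hcm ofxf
Hunk 2: at line 3 remove [bec] add [ejbt] -> 12 lines: yaeh tzll uspbv ozaes ejbt ckzch rof brz jnpfu rkq hcm ofxf
Hunk 3: at line 2 remove [ozaes,ejbt] add [zmfgw] -> 11 lines: yaeh tzll uspbv zmfgw ckzch rof brz jnpfu rkq hcm ofxf
Hunk 4: at line 9 remove [hcm] add [ghcw,kjhe,avo] -> 13 lines: yaeh tzll uspbv zmfgw ckzch rof brz jnpfu rkq ghcw kjhe avo ofxf
Final line count: 13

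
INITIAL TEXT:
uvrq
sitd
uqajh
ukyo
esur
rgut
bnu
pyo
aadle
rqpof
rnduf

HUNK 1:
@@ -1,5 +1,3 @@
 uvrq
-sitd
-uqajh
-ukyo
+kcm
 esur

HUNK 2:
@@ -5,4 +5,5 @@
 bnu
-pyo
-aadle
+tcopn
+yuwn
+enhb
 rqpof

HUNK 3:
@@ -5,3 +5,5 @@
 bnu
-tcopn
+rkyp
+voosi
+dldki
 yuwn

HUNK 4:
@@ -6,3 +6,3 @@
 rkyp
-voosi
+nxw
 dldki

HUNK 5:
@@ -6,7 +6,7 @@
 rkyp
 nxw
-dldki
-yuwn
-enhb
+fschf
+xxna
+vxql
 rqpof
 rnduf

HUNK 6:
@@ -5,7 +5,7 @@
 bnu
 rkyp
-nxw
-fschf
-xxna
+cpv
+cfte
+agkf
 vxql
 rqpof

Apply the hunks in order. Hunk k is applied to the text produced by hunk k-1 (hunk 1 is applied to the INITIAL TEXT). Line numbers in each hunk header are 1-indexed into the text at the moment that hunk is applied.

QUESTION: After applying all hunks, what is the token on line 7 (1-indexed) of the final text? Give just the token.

Answer: cpv

Derivation:
Hunk 1: at line 1 remove [sitd,uqajh,ukyo] add [kcm] -> 9 lines: uvrq kcm esur rgut bnu pyo aadle rqpof rnduf
Hunk 2: at line 5 remove [pyo,aadle] add [tcopn,yuwn,enhb] -> 10 lines: uvrq kcm esur rgut bnu tcopn yuwn enhb rqpof rnduf
Hunk 3: at line 5 remove [tcopn] add [rkyp,voosi,dldki] -> 12 lines: uvrq kcm esur rgut bnu rkyp voosi dldki yuwn enhb rqpof rnduf
Hunk 4: at line 6 remove [voosi] add [nxw] -> 12 lines: uvrq kcm esur rgut bnu rkyp nxw dldki yuwn enhb rqpof rnduf
Hunk 5: at line 6 remove [dldki,yuwn,enhb] add [fschf,xxna,vxql] -> 12 lines: uvrq kcm esur rgut bnu rkyp nxw fschf xxna vxql rqpof rnduf
Hunk 6: at line 5 remove [nxw,fschf,xxna] add [cpv,cfte,agkf] -> 12 lines: uvrq kcm esur rgut bnu rkyp cpv cfte agkf vxql rqpof rnduf
Final line 7: cpv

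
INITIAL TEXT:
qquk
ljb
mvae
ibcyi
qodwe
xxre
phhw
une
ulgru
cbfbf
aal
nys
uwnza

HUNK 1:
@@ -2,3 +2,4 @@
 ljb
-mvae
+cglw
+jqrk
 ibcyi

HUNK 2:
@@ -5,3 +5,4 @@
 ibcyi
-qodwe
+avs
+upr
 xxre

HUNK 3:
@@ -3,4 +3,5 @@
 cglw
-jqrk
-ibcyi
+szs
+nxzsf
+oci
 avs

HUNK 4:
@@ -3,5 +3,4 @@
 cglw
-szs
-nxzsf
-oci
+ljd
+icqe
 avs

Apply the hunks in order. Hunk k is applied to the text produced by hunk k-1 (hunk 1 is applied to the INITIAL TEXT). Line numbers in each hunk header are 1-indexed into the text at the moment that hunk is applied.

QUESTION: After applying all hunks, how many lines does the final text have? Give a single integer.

Hunk 1: at line 2 remove [mvae] add [cglw,jqrk] -> 14 lines: qquk ljb cglw jqrk ibcyi qodwe xxre phhw une ulgru cbfbf aal nys uwnza
Hunk 2: at line 5 remove [qodwe] add [avs,upr] -> 15 lines: qquk ljb cglw jqrk ibcyi avs upr xxre phhw une ulgru cbfbf aal nys uwnza
Hunk 3: at line 3 remove [jqrk,ibcyi] add [szs,nxzsf,oci] -> 16 lines: qquk ljb cglw szs nxzsf oci avs upr xxre phhw une ulgru cbfbf aal nys uwnza
Hunk 4: at line 3 remove [szs,nxzsf,oci] add [ljd,icqe] -> 15 lines: qquk ljb cglw ljd icqe avs upr xxre phhw une ulgru cbfbf aal nys uwnza
Final line count: 15

Answer: 15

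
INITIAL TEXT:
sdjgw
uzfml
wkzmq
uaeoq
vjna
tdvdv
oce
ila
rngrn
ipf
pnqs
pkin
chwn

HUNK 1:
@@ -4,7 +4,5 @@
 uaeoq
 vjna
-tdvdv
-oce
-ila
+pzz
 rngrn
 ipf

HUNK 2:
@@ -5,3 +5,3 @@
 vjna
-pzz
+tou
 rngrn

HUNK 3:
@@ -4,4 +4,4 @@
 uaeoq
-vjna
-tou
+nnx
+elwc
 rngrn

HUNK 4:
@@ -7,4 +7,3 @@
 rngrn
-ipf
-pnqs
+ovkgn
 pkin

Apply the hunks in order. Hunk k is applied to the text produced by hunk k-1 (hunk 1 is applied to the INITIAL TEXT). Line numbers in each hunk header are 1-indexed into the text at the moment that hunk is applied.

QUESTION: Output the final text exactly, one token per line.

Answer: sdjgw
uzfml
wkzmq
uaeoq
nnx
elwc
rngrn
ovkgn
pkin
chwn

Derivation:
Hunk 1: at line 4 remove [tdvdv,oce,ila] add [pzz] -> 11 lines: sdjgw uzfml wkzmq uaeoq vjna pzz rngrn ipf pnqs pkin chwn
Hunk 2: at line 5 remove [pzz] add [tou] -> 11 lines: sdjgw uzfml wkzmq uaeoq vjna tou rngrn ipf pnqs pkin chwn
Hunk 3: at line 4 remove [vjna,tou] add [nnx,elwc] -> 11 lines: sdjgw uzfml wkzmq uaeoq nnx elwc rngrn ipf pnqs pkin chwn
Hunk 4: at line 7 remove [ipf,pnqs] add [ovkgn] -> 10 lines: sdjgw uzfml wkzmq uaeoq nnx elwc rngrn ovkgn pkin chwn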